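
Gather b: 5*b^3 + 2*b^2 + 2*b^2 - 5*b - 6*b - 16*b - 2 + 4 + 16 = 5*b^3 + 4*b^2 - 27*b + 18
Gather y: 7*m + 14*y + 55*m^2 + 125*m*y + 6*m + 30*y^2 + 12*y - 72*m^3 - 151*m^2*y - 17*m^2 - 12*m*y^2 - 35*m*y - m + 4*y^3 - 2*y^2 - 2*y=-72*m^3 + 38*m^2 + 12*m + 4*y^3 + y^2*(28 - 12*m) + y*(-151*m^2 + 90*m + 24)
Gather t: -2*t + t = -t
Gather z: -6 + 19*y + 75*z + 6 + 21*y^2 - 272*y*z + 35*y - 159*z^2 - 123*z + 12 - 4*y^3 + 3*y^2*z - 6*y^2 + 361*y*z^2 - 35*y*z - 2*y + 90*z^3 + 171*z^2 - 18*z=-4*y^3 + 15*y^2 + 52*y + 90*z^3 + z^2*(361*y + 12) + z*(3*y^2 - 307*y - 66) + 12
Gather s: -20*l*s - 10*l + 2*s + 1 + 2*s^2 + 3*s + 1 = -10*l + 2*s^2 + s*(5 - 20*l) + 2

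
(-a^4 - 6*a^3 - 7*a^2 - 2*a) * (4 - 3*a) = 3*a^5 + 14*a^4 - 3*a^3 - 22*a^2 - 8*a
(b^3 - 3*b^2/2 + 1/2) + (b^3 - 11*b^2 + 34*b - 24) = 2*b^3 - 25*b^2/2 + 34*b - 47/2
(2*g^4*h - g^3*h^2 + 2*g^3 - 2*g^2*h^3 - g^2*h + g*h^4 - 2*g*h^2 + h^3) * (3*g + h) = 6*g^5*h - g^4*h^2 + 6*g^4 - 7*g^3*h^3 - g^3*h + g^2*h^4 - 7*g^2*h^2 + g*h^5 + g*h^3 + h^4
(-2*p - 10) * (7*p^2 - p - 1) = -14*p^3 - 68*p^2 + 12*p + 10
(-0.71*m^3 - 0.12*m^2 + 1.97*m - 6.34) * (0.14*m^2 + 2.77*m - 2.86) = -0.0994*m^5 - 1.9835*m^4 + 1.974*m^3 + 4.9125*m^2 - 23.196*m + 18.1324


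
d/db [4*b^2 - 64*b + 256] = 8*b - 64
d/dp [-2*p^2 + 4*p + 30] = 4 - 4*p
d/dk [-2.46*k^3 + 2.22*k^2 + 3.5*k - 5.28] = -7.38*k^2 + 4.44*k + 3.5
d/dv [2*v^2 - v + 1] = 4*v - 1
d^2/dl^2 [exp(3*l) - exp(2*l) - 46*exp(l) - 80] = (9*exp(2*l) - 4*exp(l) - 46)*exp(l)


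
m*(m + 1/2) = m^2 + m/2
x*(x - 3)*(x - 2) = x^3 - 5*x^2 + 6*x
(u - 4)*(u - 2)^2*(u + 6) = u^4 - 2*u^3 - 28*u^2 + 104*u - 96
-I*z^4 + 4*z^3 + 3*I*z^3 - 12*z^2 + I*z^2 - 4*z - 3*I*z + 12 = (z - 3)*(z - 1)*(z + 4*I)*(-I*z - I)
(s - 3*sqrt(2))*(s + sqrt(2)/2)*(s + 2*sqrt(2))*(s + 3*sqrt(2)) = s^4 + 5*sqrt(2)*s^3/2 - 16*s^2 - 45*sqrt(2)*s - 36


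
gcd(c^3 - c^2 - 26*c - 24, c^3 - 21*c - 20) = c^2 + 5*c + 4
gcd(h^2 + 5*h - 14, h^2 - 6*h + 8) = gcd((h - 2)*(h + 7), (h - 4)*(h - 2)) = h - 2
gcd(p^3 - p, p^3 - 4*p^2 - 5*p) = p^2 + p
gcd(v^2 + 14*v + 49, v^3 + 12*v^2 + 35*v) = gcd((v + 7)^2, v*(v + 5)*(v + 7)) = v + 7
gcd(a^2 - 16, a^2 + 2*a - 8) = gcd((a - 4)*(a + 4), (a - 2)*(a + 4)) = a + 4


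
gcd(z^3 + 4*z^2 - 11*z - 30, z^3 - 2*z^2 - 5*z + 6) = z^2 - z - 6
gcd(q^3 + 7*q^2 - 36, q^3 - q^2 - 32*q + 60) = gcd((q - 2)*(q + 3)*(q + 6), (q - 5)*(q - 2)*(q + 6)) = q^2 + 4*q - 12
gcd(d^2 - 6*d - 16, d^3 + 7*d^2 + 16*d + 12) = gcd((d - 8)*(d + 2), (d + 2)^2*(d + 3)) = d + 2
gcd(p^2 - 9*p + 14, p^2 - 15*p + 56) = p - 7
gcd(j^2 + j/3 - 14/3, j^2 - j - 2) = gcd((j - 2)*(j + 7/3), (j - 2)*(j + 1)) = j - 2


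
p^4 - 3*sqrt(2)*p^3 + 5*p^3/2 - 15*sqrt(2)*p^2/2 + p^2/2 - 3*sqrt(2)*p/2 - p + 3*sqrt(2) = (p - 1/2)*(p + 1)*(p + 2)*(p - 3*sqrt(2))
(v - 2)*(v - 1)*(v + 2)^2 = v^4 + v^3 - 6*v^2 - 4*v + 8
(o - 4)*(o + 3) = o^2 - o - 12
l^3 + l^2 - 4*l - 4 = (l - 2)*(l + 1)*(l + 2)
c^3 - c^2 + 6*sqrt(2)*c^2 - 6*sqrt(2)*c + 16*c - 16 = (c - 1)*(c + 2*sqrt(2))*(c + 4*sqrt(2))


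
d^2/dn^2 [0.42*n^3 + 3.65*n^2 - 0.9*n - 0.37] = 2.52*n + 7.3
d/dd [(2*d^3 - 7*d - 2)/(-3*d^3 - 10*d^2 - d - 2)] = 2*(-10*d^4 - 23*d^3 - 50*d^2 - 20*d + 6)/(9*d^6 + 60*d^5 + 106*d^4 + 32*d^3 + 41*d^2 + 4*d + 4)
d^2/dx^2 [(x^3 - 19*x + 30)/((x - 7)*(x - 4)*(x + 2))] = 6*(3*x^6 - 25*x^5 + 119*x^4 - 1015*x^3 + 5074*x^2 - 9740*x + 7528)/(x^9 - 27*x^8 + 261*x^7 - 885*x^6 - 1458*x^5 + 14652*x^4 - 8520*x^3 - 78624*x^2 + 56448*x + 175616)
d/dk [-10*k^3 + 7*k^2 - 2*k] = -30*k^2 + 14*k - 2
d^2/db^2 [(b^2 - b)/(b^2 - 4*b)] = 6/(b^3 - 12*b^2 + 48*b - 64)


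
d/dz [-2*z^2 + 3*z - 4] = 3 - 4*z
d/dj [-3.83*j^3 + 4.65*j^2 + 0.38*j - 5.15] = -11.49*j^2 + 9.3*j + 0.38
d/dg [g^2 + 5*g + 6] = 2*g + 5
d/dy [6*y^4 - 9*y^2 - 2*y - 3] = 24*y^3 - 18*y - 2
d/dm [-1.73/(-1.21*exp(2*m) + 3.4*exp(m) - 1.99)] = (5.882 - 4.1866*exp(m))*exp(m)/(1.21*exp(2*m) - 3.4*exp(m) + 1.99)^2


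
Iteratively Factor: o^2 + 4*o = (o + 4)*(o)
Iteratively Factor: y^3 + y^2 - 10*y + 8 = (y + 4)*(y^2 - 3*y + 2) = (y - 1)*(y + 4)*(y - 2)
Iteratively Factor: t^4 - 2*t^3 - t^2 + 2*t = (t)*(t^3 - 2*t^2 - t + 2) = t*(t - 2)*(t^2 - 1) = t*(t - 2)*(t - 1)*(t + 1)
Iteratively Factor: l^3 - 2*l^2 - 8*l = (l - 4)*(l^2 + 2*l) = l*(l - 4)*(l + 2)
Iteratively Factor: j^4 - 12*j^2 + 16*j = (j + 4)*(j^3 - 4*j^2 + 4*j) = (j - 2)*(j + 4)*(j^2 - 2*j) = j*(j - 2)*(j + 4)*(j - 2)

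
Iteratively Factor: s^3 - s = (s - 1)*(s^2 + s) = (s - 1)*(s + 1)*(s)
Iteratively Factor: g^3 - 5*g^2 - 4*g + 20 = (g - 2)*(g^2 - 3*g - 10) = (g - 2)*(g + 2)*(g - 5)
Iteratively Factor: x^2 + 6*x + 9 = (x + 3)*(x + 3)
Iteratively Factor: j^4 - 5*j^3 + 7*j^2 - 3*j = (j)*(j^3 - 5*j^2 + 7*j - 3) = j*(j - 3)*(j^2 - 2*j + 1) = j*(j - 3)*(j - 1)*(j - 1)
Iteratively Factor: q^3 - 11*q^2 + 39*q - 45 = (q - 3)*(q^2 - 8*q + 15) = (q - 3)^2*(q - 5)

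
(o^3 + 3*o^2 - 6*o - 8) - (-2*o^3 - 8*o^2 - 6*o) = 3*o^3 + 11*o^2 - 8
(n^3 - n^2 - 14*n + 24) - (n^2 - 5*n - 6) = n^3 - 2*n^2 - 9*n + 30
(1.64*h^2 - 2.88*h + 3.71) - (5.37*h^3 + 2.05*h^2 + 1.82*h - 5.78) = -5.37*h^3 - 0.41*h^2 - 4.7*h + 9.49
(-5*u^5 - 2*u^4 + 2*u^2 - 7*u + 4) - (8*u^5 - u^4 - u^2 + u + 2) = -13*u^5 - u^4 + 3*u^2 - 8*u + 2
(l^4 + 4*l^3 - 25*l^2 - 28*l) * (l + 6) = l^5 + 10*l^4 - l^3 - 178*l^2 - 168*l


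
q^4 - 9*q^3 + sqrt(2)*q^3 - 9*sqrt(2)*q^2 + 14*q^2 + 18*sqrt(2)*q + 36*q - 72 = (q - 6)*(q - 3)*(q - sqrt(2))*(q + 2*sqrt(2))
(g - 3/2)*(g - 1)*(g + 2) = g^3 - g^2/2 - 7*g/2 + 3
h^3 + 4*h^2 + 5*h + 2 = (h + 1)^2*(h + 2)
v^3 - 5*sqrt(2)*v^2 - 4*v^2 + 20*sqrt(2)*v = v*(v - 4)*(v - 5*sqrt(2))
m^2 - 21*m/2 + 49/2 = (m - 7)*(m - 7/2)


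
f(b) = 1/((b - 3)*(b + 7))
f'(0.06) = -0.01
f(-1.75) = -0.04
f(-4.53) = -0.05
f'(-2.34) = 0.00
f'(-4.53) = 0.01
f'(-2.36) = 0.00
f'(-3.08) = 0.00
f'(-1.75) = -0.00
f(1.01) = -0.06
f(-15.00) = 0.01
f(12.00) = 0.01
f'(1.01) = -0.02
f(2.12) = -0.12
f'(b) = -1/((b - 3)*(b + 7)^2) - 1/((b - 3)^2*(b + 7)) = 2*(-b - 2)/(b^4 + 8*b^3 - 26*b^2 - 168*b + 441)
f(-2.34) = -0.04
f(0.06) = -0.05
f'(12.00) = 0.00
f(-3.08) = -0.04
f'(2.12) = -0.13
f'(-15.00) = 0.00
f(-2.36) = -0.04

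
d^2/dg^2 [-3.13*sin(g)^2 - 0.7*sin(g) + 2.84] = 0.7*sin(g) - 6.26*cos(2*g)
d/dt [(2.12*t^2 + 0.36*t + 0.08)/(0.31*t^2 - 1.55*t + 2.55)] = (-3.3976*t^2 + 10.7624*t + 1.042)/(0.0961*t^4 - 0.961*t^3 + 3.9835*t^2 - 7.905*t + 6.5025)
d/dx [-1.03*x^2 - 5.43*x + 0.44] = -2.06*x - 5.43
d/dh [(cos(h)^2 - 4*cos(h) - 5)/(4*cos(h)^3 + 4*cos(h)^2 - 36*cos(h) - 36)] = (cos(h)^2 - 10*cos(h) + 9)*sin(h)/(4*(cos(h) - 3)^2*(cos(h) + 3)^2)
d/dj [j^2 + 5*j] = 2*j + 5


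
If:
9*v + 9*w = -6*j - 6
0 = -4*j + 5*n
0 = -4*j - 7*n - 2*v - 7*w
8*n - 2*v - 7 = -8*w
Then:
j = -15/44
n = -3/11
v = -419/330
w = 137/165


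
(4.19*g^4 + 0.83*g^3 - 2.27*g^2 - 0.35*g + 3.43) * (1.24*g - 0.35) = 5.1956*g^5 - 0.4373*g^4 - 3.1053*g^3 + 0.3605*g^2 + 4.3757*g - 1.2005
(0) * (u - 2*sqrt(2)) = 0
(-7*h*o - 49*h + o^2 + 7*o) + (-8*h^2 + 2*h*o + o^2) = -8*h^2 - 5*h*o - 49*h + 2*o^2 + 7*o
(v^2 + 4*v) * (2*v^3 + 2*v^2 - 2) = 2*v^5 + 10*v^4 + 8*v^3 - 2*v^2 - 8*v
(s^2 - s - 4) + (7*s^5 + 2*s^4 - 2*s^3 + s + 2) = 7*s^5 + 2*s^4 - 2*s^3 + s^2 - 2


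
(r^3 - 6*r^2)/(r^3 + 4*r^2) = (r - 6)/(r + 4)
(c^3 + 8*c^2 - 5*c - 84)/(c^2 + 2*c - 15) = (c^2 + 11*c + 28)/(c + 5)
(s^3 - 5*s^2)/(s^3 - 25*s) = s/(s + 5)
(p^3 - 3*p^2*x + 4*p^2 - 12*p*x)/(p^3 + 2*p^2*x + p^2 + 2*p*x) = (p^2 - 3*p*x + 4*p - 12*x)/(p^2 + 2*p*x + p + 2*x)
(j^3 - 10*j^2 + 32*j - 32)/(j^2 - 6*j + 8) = j - 4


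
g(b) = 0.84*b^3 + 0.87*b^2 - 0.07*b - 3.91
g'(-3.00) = 17.39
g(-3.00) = -18.55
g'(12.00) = 383.69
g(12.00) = 1572.05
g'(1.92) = 12.56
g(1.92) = 5.11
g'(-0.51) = -0.30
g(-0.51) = -3.76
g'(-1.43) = 2.59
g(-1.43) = -4.49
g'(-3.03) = 17.79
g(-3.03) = -19.08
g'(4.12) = 49.87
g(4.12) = 69.31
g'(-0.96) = 0.58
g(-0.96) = -3.78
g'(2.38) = 18.35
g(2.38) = 12.18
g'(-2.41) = 10.37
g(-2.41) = -10.45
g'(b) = 2.52*b^2 + 1.74*b - 0.07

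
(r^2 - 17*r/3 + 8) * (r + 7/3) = r^3 - 10*r^2/3 - 47*r/9 + 56/3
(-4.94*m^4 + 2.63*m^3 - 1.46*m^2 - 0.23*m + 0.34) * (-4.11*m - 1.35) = 20.3034*m^5 - 4.1403*m^4 + 2.4501*m^3 + 2.9163*m^2 - 1.0869*m - 0.459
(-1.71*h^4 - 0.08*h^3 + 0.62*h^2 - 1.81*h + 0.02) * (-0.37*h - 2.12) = 0.6327*h^5 + 3.6548*h^4 - 0.0598*h^3 - 0.6447*h^2 + 3.8298*h - 0.0424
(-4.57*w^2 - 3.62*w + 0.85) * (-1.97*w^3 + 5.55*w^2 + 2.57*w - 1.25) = 9.0029*w^5 - 18.2321*w^4 - 33.5104*w^3 + 1.1266*w^2 + 6.7095*w - 1.0625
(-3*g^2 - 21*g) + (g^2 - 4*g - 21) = -2*g^2 - 25*g - 21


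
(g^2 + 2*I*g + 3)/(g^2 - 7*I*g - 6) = (g + 3*I)/(g - 6*I)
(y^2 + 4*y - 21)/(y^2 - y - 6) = (y + 7)/(y + 2)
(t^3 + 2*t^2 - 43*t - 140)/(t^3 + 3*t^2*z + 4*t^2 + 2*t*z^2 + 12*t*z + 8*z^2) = (t^2 - 2*t - 35)/(t^2 + 3*t*z + 2*z^2)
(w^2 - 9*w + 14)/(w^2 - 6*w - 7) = (w - 2)/(w + 1)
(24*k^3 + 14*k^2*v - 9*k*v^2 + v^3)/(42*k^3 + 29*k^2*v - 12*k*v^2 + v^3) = (-4*k + v)/(-7*k + v)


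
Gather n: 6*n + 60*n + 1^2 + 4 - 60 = 66*n - 55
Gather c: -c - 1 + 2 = 1 - c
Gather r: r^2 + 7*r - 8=r^2 + 7*r - 8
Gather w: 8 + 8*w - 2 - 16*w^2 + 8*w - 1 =-16*w^2 + 16*w + 5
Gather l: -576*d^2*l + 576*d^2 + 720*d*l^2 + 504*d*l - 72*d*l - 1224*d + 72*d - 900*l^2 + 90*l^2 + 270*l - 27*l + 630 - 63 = 576*d^2 - 1152*d + l^2*(720*d - 810) + l*(-576*d^2 + 432*d + 243) + 567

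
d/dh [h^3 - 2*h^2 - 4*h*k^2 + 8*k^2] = 3*h^2 - 4*h - 4*k^2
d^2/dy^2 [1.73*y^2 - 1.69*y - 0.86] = 3.46000000000000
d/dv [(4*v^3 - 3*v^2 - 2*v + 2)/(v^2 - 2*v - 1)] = 2*(2*v^4 - 8*v^3 - 2*v^2 + v + 3)/(v^4 - 4*v^3 + 2*v^2 + 4*v + 1)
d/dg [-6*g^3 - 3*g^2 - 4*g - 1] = -18*g^2 - 6*g - 4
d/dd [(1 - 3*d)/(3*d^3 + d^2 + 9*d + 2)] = (-9*d^3 - 3*d^2 - 27*d + (3*d - 1)*(9*d^2 + 2*d + 9) - 6)/(3*d^3 + d^2 + 9*d + 2)^2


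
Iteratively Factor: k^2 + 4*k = (k + 4)*(k)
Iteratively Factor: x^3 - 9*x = (x + 3)*(x^2 - 3*x) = (x - 3)*(x + 3)*(x)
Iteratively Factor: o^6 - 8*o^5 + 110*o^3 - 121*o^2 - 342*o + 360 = (o + 2)*(o^5 - 10*o^4 + 20*o^3 + 70*o^2 - 261*o + 180) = (o + 2)*(o + 3)*(o^4 - 13*o^3 + 59*o^2 - 107*o + 60) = (o - 5)*(o + 2)*(o + 3)*(o^3 - 8*o^2 + 19*o - 12) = (o - 5)*(o - 1)*(o + 2)*(o + 3)*(o^2 - 7*o + 12) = (o - 5)*(o - 3)*(o - 1)*(o + 2)*(o + 3)*(o - 4)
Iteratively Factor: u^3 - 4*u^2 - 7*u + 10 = (u - 1)*(u^2 - 3*u - 10) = (u - 1)*(u + 2)*(u - 5)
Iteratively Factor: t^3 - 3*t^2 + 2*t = (t - 1)*(t^2 - 2*t) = t*(t - 1)*(t - 2)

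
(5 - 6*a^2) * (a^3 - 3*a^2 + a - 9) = -6*a^5 + 18*a^4 - a^3 + 39*a^2 + 5*a - 45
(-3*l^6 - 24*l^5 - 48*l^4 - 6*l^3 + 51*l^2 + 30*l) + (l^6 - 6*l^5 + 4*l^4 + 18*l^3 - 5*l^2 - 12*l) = -2*l^6 - 30*l^5 - 44*l^4 + 12*l^3 + 46*l^2 + 18*l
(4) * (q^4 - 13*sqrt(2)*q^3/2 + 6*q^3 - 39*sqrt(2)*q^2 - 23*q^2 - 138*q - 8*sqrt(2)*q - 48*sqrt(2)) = 4*q^4 - 26*sqrt(2)*q^3 + 24*q^3 - 156*sqrt(2)*q^2 - 92*q^2 - 552*q - 32*sqrt(2)*q - 192*sqrt(2)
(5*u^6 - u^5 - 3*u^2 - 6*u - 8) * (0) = 0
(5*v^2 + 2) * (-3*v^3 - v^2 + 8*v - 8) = -15*v^5 - 5*v^4 + 34*v^3 - 42*v^2 + 16*v - 16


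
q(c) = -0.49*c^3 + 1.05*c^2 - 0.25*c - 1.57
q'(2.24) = -2.92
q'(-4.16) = -34.43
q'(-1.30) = -5.46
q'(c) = -1.47*c^2 + 2.1*c - 0.25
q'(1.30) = -0.00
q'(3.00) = -7.18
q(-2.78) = 17.77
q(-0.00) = -1.57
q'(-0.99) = -3.77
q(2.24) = -2.37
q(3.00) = -6.10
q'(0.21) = 0.13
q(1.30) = -1.20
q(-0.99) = 0.18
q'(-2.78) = -17.45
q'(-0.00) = -0.25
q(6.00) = -71.11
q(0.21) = -1.58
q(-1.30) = 1.61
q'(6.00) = -40.57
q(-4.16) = 52.92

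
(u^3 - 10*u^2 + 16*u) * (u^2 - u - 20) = u^5 - 11*u^4 + 6*u^3 + 184*u^2 - 320*u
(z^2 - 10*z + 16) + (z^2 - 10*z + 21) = 2*z^2 - 20*z + 37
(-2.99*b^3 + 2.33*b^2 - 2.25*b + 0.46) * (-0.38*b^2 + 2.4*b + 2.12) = 1.1362*b^5 - 8.0614*b^4 + 0.108199999999999*b^3 - 0.635199999999999*b^2 - 3.666*b + 0.9752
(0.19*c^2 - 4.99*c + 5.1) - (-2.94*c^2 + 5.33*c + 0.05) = 3.13*c^2 - 10.32*c + 5.05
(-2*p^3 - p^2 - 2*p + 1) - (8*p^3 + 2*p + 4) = -10*p^3 - p^2 - 4*p - 3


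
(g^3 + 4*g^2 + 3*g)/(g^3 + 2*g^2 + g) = (g + 3)/(g + 1)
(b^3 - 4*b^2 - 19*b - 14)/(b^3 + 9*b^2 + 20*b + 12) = (b - 7)/(b + 6)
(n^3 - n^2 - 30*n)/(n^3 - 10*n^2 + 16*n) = (n^2 - n - 30)/(n^2 - 10*n + 16)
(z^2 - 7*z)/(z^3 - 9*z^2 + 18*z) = (z - 7)/(z^2 - 9*z + 18)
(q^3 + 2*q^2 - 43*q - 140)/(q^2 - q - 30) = (q^2 - 3*q - 28)/(q - 6)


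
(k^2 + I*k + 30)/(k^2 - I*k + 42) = (k - 5*I)/(k - 7*I)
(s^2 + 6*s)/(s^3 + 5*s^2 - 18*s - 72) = s/(s^2 - s - 12)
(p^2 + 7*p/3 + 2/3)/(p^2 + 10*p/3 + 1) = (p + 2)/(p + 3)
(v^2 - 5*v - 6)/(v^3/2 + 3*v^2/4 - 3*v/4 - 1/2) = 4*(v^2 - 5*v - 6)/(2*v^3 + 3*v^2 - 3*v - 2)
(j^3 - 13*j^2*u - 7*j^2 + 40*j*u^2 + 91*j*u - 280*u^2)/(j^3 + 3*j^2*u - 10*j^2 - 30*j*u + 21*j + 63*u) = (j^2 - 13*j*u + 40*u^2)/(j^2 + 3*j*u - 3*j - 9*u)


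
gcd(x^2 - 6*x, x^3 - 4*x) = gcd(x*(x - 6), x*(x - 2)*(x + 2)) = x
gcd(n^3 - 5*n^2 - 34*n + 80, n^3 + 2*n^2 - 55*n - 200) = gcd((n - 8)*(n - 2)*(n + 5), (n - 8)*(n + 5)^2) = n^2 - 3*n - 40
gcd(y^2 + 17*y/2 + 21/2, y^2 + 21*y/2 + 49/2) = y + 7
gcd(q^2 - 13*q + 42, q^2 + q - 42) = q - 6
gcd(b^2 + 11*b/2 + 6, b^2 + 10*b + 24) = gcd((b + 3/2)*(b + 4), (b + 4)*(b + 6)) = b + 4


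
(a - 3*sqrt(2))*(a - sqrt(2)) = a^2 - 4*sqrt(2)*a + 6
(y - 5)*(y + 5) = y^2 - 25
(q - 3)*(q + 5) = q^2 + 2*q - 15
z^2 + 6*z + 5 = (z + 1)*(z + 5)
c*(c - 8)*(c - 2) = c^3 - 10*c^2 + 16*c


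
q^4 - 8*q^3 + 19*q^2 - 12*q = q*(q - 4)*(q - 3)*(q - 1)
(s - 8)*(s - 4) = s^2 - 12*s + 32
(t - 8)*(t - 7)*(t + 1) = t^3 - 14*t^2 + 41*t + 56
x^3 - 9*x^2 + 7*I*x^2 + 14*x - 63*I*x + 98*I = (x - 7)*(x - 2)*(x + 7*I)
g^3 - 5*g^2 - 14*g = g*(g - 7)*(g + 2)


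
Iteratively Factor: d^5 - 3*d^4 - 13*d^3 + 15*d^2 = (d + 3)*(d^4 - 6*d^3 + 5*d^2) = d*(d + 3)*(d^3 - 6*d^2 + 5*d) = d*(d - 1)*(d + 3)*(d^2 - 5*d) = d^2*(d - 1)*(d + 3)*(d - 5)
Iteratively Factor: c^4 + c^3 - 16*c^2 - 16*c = (c + 1)*(c^3 - 16*c) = c*(c + 1)*(c^2 - 16) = c*(c - 4)*(c + 1)*(c + 4)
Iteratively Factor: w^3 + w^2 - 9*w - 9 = (w + 1)*(w^2 - 9) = (w - 3)*(w + 1)*(w + 3)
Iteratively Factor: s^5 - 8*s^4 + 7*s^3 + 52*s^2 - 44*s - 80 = (s - 4)*(s^4 - 4*s^3 - 9*s^2 + 16*s + 20) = (s - 5)*(s - 4)*(s^3 + s^2 - 4*s - 4) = (s - 5)*(s - 4)*(s - 2)*(s^2 + 3*s + 2) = (s - 5)*(s - 4)*(s - 2)*(s + 2)*(s + 1)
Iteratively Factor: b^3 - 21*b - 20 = (b + 1)*(b^2 - b - 20) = (b + 1)*(b + 4)*(b - 5)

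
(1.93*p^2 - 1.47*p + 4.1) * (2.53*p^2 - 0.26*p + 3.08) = 4.8829*p^4 - 4.2209*p^3 + 16.6996*p^2 - 5.5936*p + 12.628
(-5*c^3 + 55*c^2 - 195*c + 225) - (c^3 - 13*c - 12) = -6*c^3 + 55*c^2 - 182*c + 237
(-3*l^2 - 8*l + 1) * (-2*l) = 6*l^3 + 16*l^2 - 2*l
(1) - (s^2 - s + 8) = -s^2 + s - 7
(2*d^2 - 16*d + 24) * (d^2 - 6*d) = 2*d^4 - 28*d^3 + 120*d^2 - 144*d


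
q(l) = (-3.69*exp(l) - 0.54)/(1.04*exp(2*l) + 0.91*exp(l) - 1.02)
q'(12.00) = 0.00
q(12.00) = 0.00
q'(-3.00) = 0.23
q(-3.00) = 0.74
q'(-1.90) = 0.91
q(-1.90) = 1.27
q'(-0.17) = 28.11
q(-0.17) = -7.49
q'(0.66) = 1.87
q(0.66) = -1.66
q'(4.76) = 0.03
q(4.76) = -0.03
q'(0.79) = 1.53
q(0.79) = -1.44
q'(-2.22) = 0.58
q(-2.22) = 1.04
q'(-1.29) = 2.80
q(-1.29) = 2.25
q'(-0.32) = 143.94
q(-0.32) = -17.02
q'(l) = (-3.69*exp(l) - 0.54)*(-2.08*exp(2*l) - 0.91*exp(l))/(1.04*exp(2*l) + 0.91*exp(l) - 1.02)^2 - 3.69*exp(l)/(1.04*exp(2*l) + 0.91*exp(l) - 1.02) = (3.8376*exp(2*l) + 1.1232*exp(l) + 4.2552)*exp(l)/(1.0816*exp(4*l) + 1.8928*exp(3*l) - 1.2935*exp(2*l) - 1.8564*exp(l) + 1.0404)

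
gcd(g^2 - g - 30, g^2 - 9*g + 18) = g - 6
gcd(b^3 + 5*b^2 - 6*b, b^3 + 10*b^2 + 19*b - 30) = b^2 + 5*b - 6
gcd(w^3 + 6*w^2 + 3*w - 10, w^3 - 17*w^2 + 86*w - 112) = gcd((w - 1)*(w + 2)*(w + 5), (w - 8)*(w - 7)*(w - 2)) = 1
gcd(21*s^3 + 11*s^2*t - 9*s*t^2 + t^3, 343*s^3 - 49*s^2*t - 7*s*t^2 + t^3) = 7*s - t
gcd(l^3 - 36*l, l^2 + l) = l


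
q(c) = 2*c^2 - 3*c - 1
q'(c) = 4*c - 3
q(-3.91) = 41.31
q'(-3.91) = -18.64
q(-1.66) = 9.49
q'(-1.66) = -9.64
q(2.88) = 6.95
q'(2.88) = 8.52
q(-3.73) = 38.02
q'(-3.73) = -17.92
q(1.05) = -1.94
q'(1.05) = 1.20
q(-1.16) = 5.17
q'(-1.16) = -7.64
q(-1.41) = 7.21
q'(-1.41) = -8.64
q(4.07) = 19.92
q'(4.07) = 13.28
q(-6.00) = 89.00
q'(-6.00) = -27.00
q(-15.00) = 494.00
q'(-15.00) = -63.00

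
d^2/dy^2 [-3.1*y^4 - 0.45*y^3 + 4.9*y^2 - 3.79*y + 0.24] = -37.2*y^2 - 2.7*y + 9.8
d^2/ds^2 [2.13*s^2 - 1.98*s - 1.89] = 4.26000000000000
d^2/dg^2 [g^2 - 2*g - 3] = 2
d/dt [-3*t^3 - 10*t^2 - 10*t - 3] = -9*t^2 - 20*t - 10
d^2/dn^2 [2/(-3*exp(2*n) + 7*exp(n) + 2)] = 2*(2*(6*exp(n) - 7)^2*exp(n) + (12*exp(n) - 7)*(-3*exp(2*n) + 7*exp(n) + 2))*exp(n)/(-3*exp(2*n) + 7*exp(n) + 2)^3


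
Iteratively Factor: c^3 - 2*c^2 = (c)*(c^2 - 2*c) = c^2*(c - 2)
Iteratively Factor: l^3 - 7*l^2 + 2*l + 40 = (l - 4)*(l^2 - 3*l - 10) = (l - 4)*(l + 2)*(l - 5)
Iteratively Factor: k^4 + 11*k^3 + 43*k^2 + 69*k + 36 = (k + 3)*(k^3 + 8*k^2 + 19*k + 12) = (k + 3)*(k + 4)*(k^2 + 4*k + 3) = (k + 3)^2*(k + 4)*(k + 1)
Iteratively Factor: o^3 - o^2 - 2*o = (o + 1)*(o^2 - 2*o) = (o - 2)*(o + 1)*(o)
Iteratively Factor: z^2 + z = (z + 1)*(z)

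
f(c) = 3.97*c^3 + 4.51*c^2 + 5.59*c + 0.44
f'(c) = 11.91*c^2 + 9.02*c + 5.59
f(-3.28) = -109.47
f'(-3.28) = 104.14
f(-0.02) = 0.33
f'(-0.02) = 5.41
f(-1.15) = -6.06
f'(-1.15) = 10.97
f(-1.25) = -7.25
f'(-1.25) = 12.92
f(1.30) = 24.05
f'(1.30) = 37.44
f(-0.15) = -0.31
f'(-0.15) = 4.50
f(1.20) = 20.50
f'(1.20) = 33.56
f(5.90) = 1005.77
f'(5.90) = 473.40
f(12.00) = 7577.12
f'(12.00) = 1828.87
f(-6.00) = -728.26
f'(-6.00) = 380.23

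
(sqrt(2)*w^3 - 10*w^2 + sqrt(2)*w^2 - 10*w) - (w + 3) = sqrt(2)*w^3 - 10*w^2 + sqrt(2)*w^2 - 11*w - 3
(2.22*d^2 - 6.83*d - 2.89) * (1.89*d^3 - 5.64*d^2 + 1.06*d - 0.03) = 4.1958*d^5 - 25.4295*d^4 + 35.4123*d^3 + 8.9932*d^2 - 2.8585*d + 0.0867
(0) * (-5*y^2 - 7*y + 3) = 0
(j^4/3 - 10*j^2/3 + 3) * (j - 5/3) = j^5/3 - 5*j^4/9 - 10*j^3/3 + 50*j^2/9 + 3*j - 5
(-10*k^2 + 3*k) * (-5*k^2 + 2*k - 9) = 50*k^4 - 35*k^3 + 96*k^2 - 27*k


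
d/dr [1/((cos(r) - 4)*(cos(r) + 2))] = 2*(cos(r) - 1)*sin(r)/((cos(r) - 4)^2*(cos(r) + 2)^2)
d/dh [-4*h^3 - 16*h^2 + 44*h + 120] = -12*h^2 - 32*h + 44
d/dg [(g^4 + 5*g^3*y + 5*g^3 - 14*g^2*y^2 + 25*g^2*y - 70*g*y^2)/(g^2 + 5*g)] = 2*g + 5*y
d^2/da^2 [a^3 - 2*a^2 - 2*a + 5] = 6*a - 4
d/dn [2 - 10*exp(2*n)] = -20*exp(2*n)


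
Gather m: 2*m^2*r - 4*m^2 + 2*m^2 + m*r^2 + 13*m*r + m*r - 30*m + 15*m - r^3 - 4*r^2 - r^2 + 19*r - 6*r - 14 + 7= m^2*(2*r - 2) + m*(r^2 + 14*r - 15) - r^3 - 5*r^2 + 13*r - 7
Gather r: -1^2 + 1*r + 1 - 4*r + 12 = 12 - 3*r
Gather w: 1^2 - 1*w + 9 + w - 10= 0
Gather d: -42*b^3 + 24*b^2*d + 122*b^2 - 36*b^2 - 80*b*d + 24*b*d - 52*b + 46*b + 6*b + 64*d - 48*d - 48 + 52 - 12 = -42*b^3 + 86*b^2 + d*(24*b^2 - 56*b + 16) - 8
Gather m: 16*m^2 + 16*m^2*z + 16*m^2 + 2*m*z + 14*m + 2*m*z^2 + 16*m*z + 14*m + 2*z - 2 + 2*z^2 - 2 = m^2*(16*z + 32) + m*(2*z^2 + 18*z + 28) + 2*z^2 + 2*z - 4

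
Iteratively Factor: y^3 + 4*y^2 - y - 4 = (y - 1)*(y^2 + 5*y + 4) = (y - 1)*(y + 4)*(y + 1)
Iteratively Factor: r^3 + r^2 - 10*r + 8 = (r - 2)*(r^2 + 3*r - 4) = (r - 2)*(r + 4)*(r - 1)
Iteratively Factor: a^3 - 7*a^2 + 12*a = (a)*(a^2 - 7*a + 12) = a*(a - 4)*(a - 3)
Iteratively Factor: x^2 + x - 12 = (x + 4)*(x - 3)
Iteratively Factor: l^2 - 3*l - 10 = (l - 5)*(l + 2)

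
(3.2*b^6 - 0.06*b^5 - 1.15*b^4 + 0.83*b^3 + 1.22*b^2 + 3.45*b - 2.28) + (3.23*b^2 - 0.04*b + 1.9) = 3.2*b^6 - 0.06*b^5 - 1.15*b^4 + 0.83*b^3 + 4.45*b^2 + 3.41*b - 0.38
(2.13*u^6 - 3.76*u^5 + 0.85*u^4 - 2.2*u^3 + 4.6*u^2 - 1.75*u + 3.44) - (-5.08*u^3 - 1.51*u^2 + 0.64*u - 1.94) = 2.13*u^6 - 3.76*u^5 + 0.85*u^4 + 2.88*u^3 + 6.11*u^2 - 2.39*u + 5.38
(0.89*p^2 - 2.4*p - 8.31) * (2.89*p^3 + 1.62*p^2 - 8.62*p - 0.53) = 2.5721*p^5 - 5.4942*p^4 - 35.5757*p^3 + 6.7541*p^2 + 72.9042*p + 4.4043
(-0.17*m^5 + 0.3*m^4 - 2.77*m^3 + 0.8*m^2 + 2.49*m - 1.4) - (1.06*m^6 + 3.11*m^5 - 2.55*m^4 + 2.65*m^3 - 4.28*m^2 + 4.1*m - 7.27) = -1.06*m^6 - 3.28*m^5 + 2.85*m^4 - 5.42*m^3 + 5.08*m^2 - 1.61*m + 5.87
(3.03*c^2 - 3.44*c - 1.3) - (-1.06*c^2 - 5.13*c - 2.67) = 4.09*c^2 + 1.69*c + 1.37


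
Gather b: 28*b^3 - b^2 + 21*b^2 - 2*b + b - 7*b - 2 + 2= 28*b^3 + 20*b^2 - 8*b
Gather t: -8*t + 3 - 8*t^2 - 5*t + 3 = -8*t^2 - 13*t + 6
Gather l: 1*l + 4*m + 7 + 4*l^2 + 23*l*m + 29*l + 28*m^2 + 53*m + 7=4*l^2 + l*(23*m + 30) + 28*m^2 + 57*m + 14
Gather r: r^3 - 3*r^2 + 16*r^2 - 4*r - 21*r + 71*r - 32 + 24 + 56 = r^3 + 13*r^2 + 46*r + 48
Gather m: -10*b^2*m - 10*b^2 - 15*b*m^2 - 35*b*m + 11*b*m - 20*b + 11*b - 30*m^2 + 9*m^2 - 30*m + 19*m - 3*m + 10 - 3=-10*b^2 - 9*b + m^2*(-15*b - 21) + m*(-10*b^2 - 24*b - 14) + 7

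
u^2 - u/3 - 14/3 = (u - 7/3)*(u + 2)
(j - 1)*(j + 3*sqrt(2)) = j^2 - j + 3*sqrt(2)*j - 3*sqrt(2)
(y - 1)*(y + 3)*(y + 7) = y^3 + 9*y^2 + 11*y - 21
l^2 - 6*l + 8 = (l - 4)*(l - 2)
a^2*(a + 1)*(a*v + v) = a^4*v + 2*a^3*v + a^2*v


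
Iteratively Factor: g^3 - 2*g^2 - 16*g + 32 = (g + 4)*(g^2 - 6*g + 8) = (g - 4)*(g + 4)*(g - 2)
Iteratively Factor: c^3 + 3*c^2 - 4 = (c + 2)*(c^2 + c - 2) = (c - 1)*(c + 2)*(c + 2)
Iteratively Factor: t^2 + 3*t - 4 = (t + 4)*(t - 1)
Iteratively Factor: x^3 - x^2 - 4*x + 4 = (x - 1)*(x^2 - 4) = (x - 2)*(x - 1)*(x + 2)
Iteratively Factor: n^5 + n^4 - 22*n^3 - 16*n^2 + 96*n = (n - 2)*(n^4 + 3*n^3 - 16*n^2 - 48*n) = (n - 4)*(n - 2)*(n^3 + 7*n^2 + 12*n) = (n - 4)*(n - 2)*(n + 3)*(n^2 + 4*n) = (n - 4)*(n - 2)*(n + 3)*(n + 4)*(n)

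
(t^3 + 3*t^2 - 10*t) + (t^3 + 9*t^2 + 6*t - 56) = 2*t^3 + 12*t^2 - 4*t - 56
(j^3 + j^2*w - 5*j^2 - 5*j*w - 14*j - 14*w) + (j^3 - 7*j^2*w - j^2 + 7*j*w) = 2*j^3 - 6*j^2*w - 6*j^2 + 2*j*w - 14*j - 14*w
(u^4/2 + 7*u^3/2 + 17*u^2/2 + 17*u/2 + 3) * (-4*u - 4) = -2*u^5 - 16*u^4 - 48*u^3 - 68*u^2 - 46*u - 12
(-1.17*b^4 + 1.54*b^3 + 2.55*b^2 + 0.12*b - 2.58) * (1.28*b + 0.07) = -1.4976*b^5 + 1.8893*b^4 + 3.3718*b^3 + 0.3321*b^2 - 3.294*b - 0.1806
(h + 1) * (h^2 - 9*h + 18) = h^3 - 8*h^2 + 9*h + 18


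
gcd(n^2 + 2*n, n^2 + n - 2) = n + 2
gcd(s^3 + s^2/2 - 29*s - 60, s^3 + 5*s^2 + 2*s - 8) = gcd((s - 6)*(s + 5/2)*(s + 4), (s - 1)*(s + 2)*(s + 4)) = s + 4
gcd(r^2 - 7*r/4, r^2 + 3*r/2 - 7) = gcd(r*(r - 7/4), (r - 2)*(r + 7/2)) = 1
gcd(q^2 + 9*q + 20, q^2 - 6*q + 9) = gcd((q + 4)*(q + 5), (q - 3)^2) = 1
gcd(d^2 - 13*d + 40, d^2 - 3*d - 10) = d - 5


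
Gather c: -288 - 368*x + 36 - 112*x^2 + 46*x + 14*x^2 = -98*x^2 - 322*x - 252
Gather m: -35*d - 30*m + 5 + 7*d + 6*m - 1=-28*d - 24*m + 4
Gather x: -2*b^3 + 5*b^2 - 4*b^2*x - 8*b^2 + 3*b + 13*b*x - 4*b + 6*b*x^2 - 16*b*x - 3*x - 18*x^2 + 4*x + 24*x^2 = -2*b^3 - 3*b^2 - b + x^2*(6*b + 6) + x*(-4*b^2 - 3*b + 1)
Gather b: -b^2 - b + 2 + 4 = -b^2 - b + 6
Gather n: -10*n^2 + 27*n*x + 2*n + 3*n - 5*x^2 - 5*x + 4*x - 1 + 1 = -10*n^2 + n*(27*x + 5) - 5*x^2 - x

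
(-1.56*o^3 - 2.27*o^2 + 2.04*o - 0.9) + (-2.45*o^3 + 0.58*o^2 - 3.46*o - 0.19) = -4.01*o^3 - 1.69*o^2 - 1.42*o - 1.09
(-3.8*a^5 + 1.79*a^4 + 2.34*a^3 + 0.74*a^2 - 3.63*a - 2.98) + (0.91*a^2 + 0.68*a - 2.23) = -3.8*a^5 + 1.79*a^4 + 2.34*a^3 + 1.65*a^2 - 2.95*a - 5.21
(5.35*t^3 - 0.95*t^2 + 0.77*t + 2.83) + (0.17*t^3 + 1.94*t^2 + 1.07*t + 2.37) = 5.52*t^3 + 0.99*t^2 + 1.84*t + 5.2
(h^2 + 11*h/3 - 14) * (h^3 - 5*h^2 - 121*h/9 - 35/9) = h^5 - 4*h^4/3 - 412*h^3/9 + 454*h^2/27 + 4697*h/27 + 490/9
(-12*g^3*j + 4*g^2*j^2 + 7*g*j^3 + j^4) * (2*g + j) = -24*g^4*j - 4*g^3*j^2 + 18*g^2*j^3 + 9*g*j^4 + j^5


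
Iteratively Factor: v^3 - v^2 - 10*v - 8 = (v + 1)*(v^2 - 2*v - 8) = (v + 1)*(v + 2)*(v - 4)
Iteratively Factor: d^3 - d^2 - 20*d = (d)*(d^2 - d - 20) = d*(d + 4)*(d - 5)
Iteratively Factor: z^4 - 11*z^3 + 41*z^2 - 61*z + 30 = (z - 5)*(z^3 - 6*z^2 + 11*z - 6) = (z - 5)*(z - 1)*(z^2 - 5*z + 6) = (z - 5)*(z - 3)*(z - 1)*(z - 2)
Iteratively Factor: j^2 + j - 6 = (j + 3)*(j - 2)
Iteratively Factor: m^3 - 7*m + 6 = (m + 3)*(m^2 - 3*m + 2) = (m - 2)*(m + 3)*(m - 1)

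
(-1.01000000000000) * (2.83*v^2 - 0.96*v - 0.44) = -2.8583*v^2 + 0.9696*v + 0.4444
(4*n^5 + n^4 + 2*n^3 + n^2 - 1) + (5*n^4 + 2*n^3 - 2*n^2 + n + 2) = 4*n^5 + 6*n^4 + 4*n^3 - n^2 + n + 1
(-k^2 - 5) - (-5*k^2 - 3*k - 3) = 4*k^2 + 3*k - 2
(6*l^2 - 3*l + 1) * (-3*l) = -18*l^3 + 9*l^2 - 3*l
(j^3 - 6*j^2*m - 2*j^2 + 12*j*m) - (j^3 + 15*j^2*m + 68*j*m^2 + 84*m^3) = -21*j^2*m - 2*j^2 - 68*j*m^2 + 12*j*m - 84*m^3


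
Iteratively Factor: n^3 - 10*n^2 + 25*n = (n)*(n^2 - 10*n + 25) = n*(n - 5)*(n - 5)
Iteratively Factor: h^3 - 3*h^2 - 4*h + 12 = (h - 2)*(h^2 - h - 6) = (h - 2)*(h + 2)*(h - 3)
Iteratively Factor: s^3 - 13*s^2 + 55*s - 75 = (s - 5)*(s^2 - 8*s + 15) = (s - 5)^2*(s - 3)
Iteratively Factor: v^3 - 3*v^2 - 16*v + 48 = (v + 4)*(v^2 - 7*v + 12) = (v - 3)*(v + 4)*(v - 4)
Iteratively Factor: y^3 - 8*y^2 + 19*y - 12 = (y - 3)*(y^2 - 5*y + 4) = (y - 4)*(y - 3)*(y - 1)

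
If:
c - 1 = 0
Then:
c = 1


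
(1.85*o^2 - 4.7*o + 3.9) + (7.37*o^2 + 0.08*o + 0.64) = 9.22*o^2 - 4.62*o + 4.54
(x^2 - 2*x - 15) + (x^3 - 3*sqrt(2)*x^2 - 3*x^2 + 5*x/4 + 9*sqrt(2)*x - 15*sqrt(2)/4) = x^3 - 3*sqrt(2)*x^2 - 2*x^2 - 3*x/4 + 9*sqrt(2)*x - 15 - 15*sqrt(2)/4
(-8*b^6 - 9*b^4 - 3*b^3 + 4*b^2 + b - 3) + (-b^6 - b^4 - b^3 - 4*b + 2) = -9*b^6 - 10*b^4 - 4*b^3 + 4*b^2 - 3*b - 1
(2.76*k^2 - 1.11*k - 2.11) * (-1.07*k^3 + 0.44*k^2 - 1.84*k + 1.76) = -2.9532*k^5 + 2.4021*k^4 - 3.3091*k^3 + 5.9716*k^2 + 1.9288*k - 3.7136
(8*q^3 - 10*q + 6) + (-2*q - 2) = 8*q^3 - 12*q + 4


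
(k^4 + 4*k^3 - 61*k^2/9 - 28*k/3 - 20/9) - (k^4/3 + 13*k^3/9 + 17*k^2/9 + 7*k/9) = 2*k^4/3 + 23*k^3/9 - 26*k^2/3 - 91*k/9 - 20/9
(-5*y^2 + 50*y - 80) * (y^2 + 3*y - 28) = -5*y^4 + 35*y^3 + 210*y^2 - 1640*y + 2240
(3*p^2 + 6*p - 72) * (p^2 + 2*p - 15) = 3*p^4 + 12*p^3 - 105*p^2 - 234*p + 1080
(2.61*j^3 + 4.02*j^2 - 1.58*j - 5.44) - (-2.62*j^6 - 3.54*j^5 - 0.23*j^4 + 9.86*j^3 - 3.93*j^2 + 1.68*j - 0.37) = 2.62*j^6 + 3.54*j^5 + 0.23*j^4 - 7.25*j^3 + 7.95*j^2 - 3.26*j - 5.07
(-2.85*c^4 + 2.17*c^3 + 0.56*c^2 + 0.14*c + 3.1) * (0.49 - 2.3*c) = 6.555*c^5 - 6.3875*c^4 - 0.2247*c^3 - 0.0476*c^2 - 7.0614*c + 1.519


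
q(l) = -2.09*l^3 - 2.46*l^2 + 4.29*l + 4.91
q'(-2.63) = -26.14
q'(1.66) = -21.15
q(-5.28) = 221.32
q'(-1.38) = -0.86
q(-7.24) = 638.07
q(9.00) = -1679.35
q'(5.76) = -232.07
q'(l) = -6.27*l^2 - 4.92*l + 4.29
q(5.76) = -451.40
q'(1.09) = -8.52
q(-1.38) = -0.20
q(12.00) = -3909.37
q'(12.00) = -957.63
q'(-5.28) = -144.53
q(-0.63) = 1.75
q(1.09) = 3.96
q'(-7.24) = -288.75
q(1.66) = -4.31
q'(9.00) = -547.86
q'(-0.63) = 4.90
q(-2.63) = 14.63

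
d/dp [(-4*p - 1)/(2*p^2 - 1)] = 4*(2*p^2 + p + 1)/(4*p^4 - 4*p^2 + 1)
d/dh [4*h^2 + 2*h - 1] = 8*h + 2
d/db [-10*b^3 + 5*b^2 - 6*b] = -30*b^2 + 10*b - 6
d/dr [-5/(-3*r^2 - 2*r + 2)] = 10*(-3*r - 1)/(3*r^2 + 2*r - 2)^2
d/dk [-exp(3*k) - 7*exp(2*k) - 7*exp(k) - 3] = (-3*exp(2*k) - 14*exp(k) - 7)*exp(k)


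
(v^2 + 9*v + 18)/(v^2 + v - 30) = (v + 3)/(v - 5)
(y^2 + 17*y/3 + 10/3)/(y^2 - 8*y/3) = (3*y^2 + 17*y + 10)/(y*(3*y - 8))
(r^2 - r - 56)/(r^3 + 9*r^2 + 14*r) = (r - 8)/(r*(r + 2))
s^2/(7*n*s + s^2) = s/(7*n + s)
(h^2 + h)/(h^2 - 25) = h*(h + 1)/(h^2 - 25)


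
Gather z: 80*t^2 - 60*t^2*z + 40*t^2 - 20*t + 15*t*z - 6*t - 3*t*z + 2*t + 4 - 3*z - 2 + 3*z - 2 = 120*t^2 - 24*t + z*(-60*t^2 + 12*t)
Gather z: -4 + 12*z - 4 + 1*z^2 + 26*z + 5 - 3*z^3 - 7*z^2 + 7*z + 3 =-3*z^3 - 6*z^2 + 45*z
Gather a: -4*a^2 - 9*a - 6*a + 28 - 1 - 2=-4*a^2 - 15*a + 25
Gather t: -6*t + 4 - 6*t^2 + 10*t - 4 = -6*t^2 + 4*t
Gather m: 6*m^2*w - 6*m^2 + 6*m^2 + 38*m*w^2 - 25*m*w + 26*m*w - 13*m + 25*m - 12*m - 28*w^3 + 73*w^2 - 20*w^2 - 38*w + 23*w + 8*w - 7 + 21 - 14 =6*m^2*w + m*(38*w^2 + w) - 28*w^3 + 53*w^2 - 7*w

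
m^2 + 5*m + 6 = (m + 2)*(m + 3)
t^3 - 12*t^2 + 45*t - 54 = (t - 6)*(t - 3)^2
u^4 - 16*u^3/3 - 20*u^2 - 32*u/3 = u*(u - 8)*(u + 2/3)*(u + 2)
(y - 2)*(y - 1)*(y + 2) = y^3 - y^2 - 4*y + 4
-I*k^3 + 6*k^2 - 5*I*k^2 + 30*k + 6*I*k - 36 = (k + 6)*(k + 6*I)*(-I*k + I)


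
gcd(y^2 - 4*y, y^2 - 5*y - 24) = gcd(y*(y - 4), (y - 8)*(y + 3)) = 1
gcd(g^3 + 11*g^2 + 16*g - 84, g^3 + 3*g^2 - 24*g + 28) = g^2 + 5*g - 14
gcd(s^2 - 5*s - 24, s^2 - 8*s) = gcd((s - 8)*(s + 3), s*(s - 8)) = s - 8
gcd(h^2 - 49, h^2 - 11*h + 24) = 1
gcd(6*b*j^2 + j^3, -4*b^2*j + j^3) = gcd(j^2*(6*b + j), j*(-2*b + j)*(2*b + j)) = j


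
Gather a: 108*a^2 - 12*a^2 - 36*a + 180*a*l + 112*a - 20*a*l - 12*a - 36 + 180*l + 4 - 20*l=96*a^2 + a*(160*l + 64) + 160*l - 32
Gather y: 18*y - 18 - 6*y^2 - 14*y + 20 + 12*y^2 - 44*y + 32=6*y^2 - 40*y + 34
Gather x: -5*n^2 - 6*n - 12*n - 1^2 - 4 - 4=-5*n^2 - 18*n - 9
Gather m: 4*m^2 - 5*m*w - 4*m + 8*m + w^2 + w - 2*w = 4*m^2 + m*(4 - 5*w) + w^2 - w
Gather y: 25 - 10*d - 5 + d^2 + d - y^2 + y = d^2 - 9*d - y^2 + y + 20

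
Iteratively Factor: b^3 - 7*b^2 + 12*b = (b)*(b^2 - 7*b + 12) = b*(b - 4)*(b - 3)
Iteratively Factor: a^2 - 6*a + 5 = (a - 1)*(a - 5)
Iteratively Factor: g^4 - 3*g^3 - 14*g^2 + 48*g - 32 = (g - 4)*(g^3 + g^2 - 10*g + 8) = (g - 4)*(g - 1)*(g^2 + 2*g - 8) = (g - 4)*(g - 2)*(g - 1)*(g + 4)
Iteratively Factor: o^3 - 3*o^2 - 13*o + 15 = (o + 3)*(o^2 - 6*o + 5) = (o - 5)*(o + 3)*(o - 1)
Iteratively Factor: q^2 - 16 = (q + 4)*(q - 4)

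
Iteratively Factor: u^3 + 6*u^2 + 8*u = (u + 4)*(u^2 + 2*u) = (u + 2)*(u + 4)*(u)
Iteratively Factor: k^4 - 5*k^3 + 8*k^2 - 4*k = (k - 2)*(k^3 - 3*k^2 + 2*k) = (k - 2)*(k - 1)*(k^2 - 2*k) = k*(k - 2)*(k - 1)*(k - 2)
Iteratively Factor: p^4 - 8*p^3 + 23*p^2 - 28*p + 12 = (p - 2)*(p^3 - 6*p^2 + 11*p - 6) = (p - 2)^2*(p^2 - 4*p + 3) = (p - 3)*(p - 2)^2*(p - 1)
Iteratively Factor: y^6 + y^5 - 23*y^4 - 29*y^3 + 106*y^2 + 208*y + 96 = (y + 4)*(y^5 - 3*y^4 - 11*y^3 + 15*y^2 + 46*y + 24) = (y - 4)*(y + 4)*(y^4 + y^3 - 7*y^2 - 13*y - 6) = (y - 4)*(y + 1)*(y + 4)*(y^3 - 7*y - 6) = (y - 4)*(y + 1)*(y + 2)*(y + 4)*(y^2 - 2*y - 3) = (y - 4)*(y + 1)^2*(y + 2)*(y + 4)*(y - 3)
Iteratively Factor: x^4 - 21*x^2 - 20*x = (x + 1)*(x^3 - x^2 - 20*x) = (x + 1)*(x + 4)*(x^2 - 5*x) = (x - 5)*(x + 1)*(x + 4)*(x)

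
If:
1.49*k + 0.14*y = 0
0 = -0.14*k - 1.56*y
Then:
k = 0.00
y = 0.00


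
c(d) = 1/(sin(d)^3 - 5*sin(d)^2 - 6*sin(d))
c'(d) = (-3*sin(d)^2*cos(d) + 10*sin(d)*cos(d) + 6*cos(d))/(sin(d)^3 - 5*sin(d)^2 - 6*sin(d))^2 = (-3*cos(d) + 10/tan(d) + 6*cos(d)/sin(d)^2)/((sin(d) - 6)^2*(sin(d) + 1)^2)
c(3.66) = 0.62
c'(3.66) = -0.10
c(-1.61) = 186.09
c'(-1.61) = 9483.78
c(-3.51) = -0.36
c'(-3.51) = -1.13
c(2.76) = -0.35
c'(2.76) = -1.04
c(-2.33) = 0.75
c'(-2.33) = 1.09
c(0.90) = -0.14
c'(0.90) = 0.14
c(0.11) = -1.39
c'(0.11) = 13.63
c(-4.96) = -0.10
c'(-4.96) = 0.03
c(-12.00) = -0.22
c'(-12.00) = 0.44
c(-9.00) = 0.64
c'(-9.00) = -0.52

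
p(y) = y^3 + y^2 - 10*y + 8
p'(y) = 3*y^2 + 2*y - 10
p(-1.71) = 23.02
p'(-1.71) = -4.65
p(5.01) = 108.75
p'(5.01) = 75.32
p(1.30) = -1.11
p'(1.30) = -2.33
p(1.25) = -0.98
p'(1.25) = -2.81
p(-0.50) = 13.12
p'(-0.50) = -10.25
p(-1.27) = 20.26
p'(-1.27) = -7.70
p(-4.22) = -7.14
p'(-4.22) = 34.99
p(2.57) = 5.88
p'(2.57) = 14.95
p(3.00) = 14.00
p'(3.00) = 23.00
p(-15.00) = -2992.00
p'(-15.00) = 635.00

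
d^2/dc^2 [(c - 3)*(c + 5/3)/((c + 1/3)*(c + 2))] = 2*(-99*c^3 - 459*c^2 - 873*c - 577)/(27*c^6 + 189*c^5 + 495*c^4 + 595*c^3 + 330*c^2 + 84*c + 8)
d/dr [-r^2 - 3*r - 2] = -2*r - 3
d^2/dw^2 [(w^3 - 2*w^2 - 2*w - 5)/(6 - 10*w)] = (-25*w^3 + 45*w^2 - 27*w + 173)/(125*w^3 - 225*w^2 + 135*w - 27)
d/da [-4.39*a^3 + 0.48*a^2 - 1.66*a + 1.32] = -13.17*a^2 + 0.96*a - 1.66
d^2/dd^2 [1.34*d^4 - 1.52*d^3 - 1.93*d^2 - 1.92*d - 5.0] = 16.08*d^2 - 9.12*d - 3.86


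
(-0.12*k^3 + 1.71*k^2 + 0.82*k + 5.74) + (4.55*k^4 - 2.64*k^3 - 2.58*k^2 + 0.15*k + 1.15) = 4.55*k^4 - 2.76*k^3 - 0.87*k^2 + 0.97*k + 6.89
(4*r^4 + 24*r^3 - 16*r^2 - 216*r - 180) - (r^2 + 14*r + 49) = 4*r^4 + 24*r^3 - 17*r^2 - 230*r - 229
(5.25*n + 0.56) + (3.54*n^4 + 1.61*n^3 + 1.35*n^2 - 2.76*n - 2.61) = 3.54*n^4 + 1.61*n^3 + 1.35*n^2 + 2.49*n - 2.05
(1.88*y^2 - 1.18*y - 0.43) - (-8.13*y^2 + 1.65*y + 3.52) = 10.01*y^2 - 2.83*y - 3.95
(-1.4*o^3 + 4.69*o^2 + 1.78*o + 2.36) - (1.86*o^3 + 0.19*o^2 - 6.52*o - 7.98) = -3.26*o^3 + 4.5*o^2 + 8.3*o + 10.34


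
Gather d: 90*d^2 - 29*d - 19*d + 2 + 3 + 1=90*d^2 - 48*d + 6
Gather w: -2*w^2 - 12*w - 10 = -2*w^2 - 12*w - 10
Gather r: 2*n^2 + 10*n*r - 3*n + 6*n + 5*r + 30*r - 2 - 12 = 2*n^2 + 3*n + r*(10*n + 35) - 14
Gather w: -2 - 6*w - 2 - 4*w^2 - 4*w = -4*w^2 - 10*w - 4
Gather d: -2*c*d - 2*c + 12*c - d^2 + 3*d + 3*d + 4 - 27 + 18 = 10*c - d^2 + d*(6 - 2*c) - 5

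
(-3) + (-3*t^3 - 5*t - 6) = -3*t^3 - 5*t - 9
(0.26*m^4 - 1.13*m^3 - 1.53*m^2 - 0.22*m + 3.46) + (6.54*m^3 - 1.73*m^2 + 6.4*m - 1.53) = 0.26*m^4 + 5.41*m^3 - 3.26*m^2 + 6.18*m + 1.93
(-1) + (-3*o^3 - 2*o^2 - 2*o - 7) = -3*o^3 - 2*o^2 - 2*o - 8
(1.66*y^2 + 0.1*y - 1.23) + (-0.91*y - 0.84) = 1.66*y^2 - 0.81*y - 2.07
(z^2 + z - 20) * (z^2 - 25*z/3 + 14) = z^4 - 22*z^3/3 - 43*z^2/3 + 542*z/3 - 280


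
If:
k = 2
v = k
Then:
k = 2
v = 2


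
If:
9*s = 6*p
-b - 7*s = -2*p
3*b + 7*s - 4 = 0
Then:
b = 16/5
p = -6/5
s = -4/5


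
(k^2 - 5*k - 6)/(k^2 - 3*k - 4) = (k - 6)/(k - 4)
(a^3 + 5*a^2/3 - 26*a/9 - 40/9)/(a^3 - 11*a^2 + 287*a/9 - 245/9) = (3*a^2 + 10*a + 8)/(3*a^2 - 28*a + 49)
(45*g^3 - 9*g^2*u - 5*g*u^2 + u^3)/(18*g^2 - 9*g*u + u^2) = (-15*g^2 - 2*g*u + u^2)/(-6*g + u)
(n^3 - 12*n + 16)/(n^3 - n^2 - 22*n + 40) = (n^2 + 2*n - 8)/(n^2 + n - 20)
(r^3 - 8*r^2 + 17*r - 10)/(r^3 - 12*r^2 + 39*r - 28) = (r^2 - 7*r + 10)/(r^2 - 11*r + 28)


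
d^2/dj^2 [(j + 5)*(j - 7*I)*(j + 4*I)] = 6*j + 10 - 6*I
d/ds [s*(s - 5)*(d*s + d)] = d*(3*s^2 - 8*s - 5)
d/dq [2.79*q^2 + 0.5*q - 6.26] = 5.58*q + 0.5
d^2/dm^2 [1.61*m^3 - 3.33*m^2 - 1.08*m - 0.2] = 9.66*m - 6.66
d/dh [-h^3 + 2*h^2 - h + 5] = -3*h^2 + 4*h - 1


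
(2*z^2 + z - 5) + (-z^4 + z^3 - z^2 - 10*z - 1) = -z^4 + z^3 + z^2 - 9*z - 6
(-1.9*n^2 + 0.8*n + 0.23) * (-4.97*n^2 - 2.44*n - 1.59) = 9.443*n^4 + 0.66*n^3 - 0.0741000000000001*n^2 - 1.8332*n - 0.3657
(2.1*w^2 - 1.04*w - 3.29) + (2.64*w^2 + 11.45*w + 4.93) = 4.74*w^2 + 10.41*w + 1.64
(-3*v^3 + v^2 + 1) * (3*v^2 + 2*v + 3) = -9*v^5 - 3*v^4 - 7*v^3 + 6*v^2 + 2*v + 3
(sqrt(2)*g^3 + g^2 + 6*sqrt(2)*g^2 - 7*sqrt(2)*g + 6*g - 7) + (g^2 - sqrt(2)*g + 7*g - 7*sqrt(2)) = sqrt(2)*g^3 + 2*g^2 + 6*sqrt(2)*g^2 - 8*sqrt(2)*g + 13*g - 7*sqrt(2) - 7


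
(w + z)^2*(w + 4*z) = w^3 + 6*w^2*z + 9*w*z^2 + 4*z^3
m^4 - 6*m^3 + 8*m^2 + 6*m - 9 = (m - 3)^2*(m - 1)*(m + 1)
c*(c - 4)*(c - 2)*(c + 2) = c^4 - 4*c^3 - 4*c^2 + 16*c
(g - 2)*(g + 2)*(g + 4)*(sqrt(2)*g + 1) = sqrt(2)*g^4 + g^3 + 4*sqrt(2)*g^3 - 4*sqrt(2)*g^2 + 4*g^2 - 16*sqrt(2)*g - 4*g - 16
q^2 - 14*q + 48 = (q - 8)*(q - 6)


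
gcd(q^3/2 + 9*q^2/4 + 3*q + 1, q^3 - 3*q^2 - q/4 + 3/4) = q + 1/2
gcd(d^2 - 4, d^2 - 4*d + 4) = d - 2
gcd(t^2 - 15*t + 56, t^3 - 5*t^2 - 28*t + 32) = t - 8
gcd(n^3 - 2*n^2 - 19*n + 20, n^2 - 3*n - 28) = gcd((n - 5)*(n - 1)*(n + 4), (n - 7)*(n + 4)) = n + 4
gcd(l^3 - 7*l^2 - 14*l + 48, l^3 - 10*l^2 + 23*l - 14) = l - 2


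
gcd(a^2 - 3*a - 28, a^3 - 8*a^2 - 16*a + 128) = a + 4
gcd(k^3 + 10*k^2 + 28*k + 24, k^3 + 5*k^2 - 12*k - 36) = k^2 + 8*k + 12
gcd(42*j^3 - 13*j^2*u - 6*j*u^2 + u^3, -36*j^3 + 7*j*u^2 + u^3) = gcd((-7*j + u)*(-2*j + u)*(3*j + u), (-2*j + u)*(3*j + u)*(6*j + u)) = -6*j^2 + j*u + u^2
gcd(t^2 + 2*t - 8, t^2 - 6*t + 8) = t - 2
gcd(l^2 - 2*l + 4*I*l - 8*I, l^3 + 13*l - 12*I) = l + 4*I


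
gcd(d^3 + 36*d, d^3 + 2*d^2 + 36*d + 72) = d^2 + 36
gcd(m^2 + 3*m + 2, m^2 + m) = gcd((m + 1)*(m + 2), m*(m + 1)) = m + 1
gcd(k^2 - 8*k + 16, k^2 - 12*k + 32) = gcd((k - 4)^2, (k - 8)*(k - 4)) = k - 4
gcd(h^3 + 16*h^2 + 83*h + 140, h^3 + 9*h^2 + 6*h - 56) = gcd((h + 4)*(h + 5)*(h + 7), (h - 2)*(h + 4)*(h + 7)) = h^2 + 11*h + 28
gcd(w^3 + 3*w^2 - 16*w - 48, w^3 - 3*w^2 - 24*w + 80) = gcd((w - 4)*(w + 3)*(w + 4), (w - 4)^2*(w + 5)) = w - 4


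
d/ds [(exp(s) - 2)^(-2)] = -2*exp(s)/(exp(s) - 2)^3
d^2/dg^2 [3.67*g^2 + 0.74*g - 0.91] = 7.34000000000000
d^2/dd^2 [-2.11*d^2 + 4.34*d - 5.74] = -4.22000000000000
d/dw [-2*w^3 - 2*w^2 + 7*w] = -6*w^2 - 4*w + 7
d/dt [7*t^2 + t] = 14*t + 1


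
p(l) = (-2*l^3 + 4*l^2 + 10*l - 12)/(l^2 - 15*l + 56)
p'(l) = (15 - 2*l)*(-2*l^3 + 4*l^2 + 10*l - 12)/(l^2 - 15*l + 56)^2 + (-6*l^2 + 8*l + 10)/(l^2 - 15*l + 56)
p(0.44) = -0.14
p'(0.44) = 0.21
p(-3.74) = 0.88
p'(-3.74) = -0.67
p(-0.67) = -0.25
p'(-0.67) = -0.03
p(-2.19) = 0.07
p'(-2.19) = -0.37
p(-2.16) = 0.06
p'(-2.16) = -0.37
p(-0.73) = -0.24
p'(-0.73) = -0.04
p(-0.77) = -0.24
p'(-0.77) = -0.05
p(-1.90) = -0.03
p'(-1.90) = -0.31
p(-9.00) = 6.18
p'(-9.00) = -1.27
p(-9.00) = 6.18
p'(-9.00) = -1.27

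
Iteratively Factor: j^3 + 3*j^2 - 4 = (j - 1)*(j^2 + 4*j + 4) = (j - 1)*(j + 2)*(j + 2)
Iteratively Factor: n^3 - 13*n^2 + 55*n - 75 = (n - 5)*(n^2 - 8*n + 15) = (n - 5)^2*(n - 3)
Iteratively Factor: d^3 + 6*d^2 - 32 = (d + 4)*(d^2 + 2*d - 8) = (d - 2)*(d + 4)*(d + 4)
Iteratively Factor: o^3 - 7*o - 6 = (o + 1)*(o^2 - o - 6) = (o + 1)*(o + 2)*(o - 3)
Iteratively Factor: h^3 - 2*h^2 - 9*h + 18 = (h - 2)*(h^2 - 9) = (h - 3)*(h - 2)*(h + 3)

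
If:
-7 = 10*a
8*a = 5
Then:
No Solution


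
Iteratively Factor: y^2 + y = (y)*(y + 1)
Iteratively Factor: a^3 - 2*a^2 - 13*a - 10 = (a - 5)*(a^2 + 3*a + 2) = (a - 5)*(a + 1)*(a + 2)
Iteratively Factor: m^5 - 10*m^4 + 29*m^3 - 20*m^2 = (m - 5)*(m^4 - 5*m^3 + 4*m^2) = (m - 5)*(m - 4)*(m^3 - m^2) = m*(m - 5)*(m - 4)*(m^2 - m) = m^2*(m - 5)*(m - 4)*(m - 1)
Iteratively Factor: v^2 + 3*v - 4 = (v - 1)*(v + 4)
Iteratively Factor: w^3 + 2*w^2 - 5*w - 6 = (w + 1)*(w^2 + w - 6) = (w + 1)*(w + 3)*(w - 2)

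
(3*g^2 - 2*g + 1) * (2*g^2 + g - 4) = 6*g^4 - g^3 - 12*g^2 + 9*g - 4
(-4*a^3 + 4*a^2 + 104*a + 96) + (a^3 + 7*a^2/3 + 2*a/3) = -3*a^3 + 19*a^2/3 + 314*a/3 + 96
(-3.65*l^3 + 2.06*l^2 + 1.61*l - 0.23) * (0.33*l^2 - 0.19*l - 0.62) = -1.2045*l^5 + 1.3733*l^4 + 2.4029*l^3 - 1.659*l^2 - 0.9545*l + 0.1426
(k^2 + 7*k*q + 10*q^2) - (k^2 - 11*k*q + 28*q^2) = 18*k*q - 18*q^2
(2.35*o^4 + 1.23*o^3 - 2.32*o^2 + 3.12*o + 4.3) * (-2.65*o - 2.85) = -6.2275*o^5 - 9.957*o^4 + 2.6425*o^3 - 1.656*o^2 - 20.287*o - 12.255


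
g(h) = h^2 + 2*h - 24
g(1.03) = -20.88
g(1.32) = -19.62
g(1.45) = -19.00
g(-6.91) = 9.93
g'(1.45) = 4.90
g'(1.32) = 4.64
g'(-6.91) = -11.82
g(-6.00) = 0.00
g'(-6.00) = -10.00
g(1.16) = -20.33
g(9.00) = 75.00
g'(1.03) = 4.06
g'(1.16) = 4.32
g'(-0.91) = 0.18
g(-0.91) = -24.99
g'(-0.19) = 1.62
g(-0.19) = -24.34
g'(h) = 2*h + 2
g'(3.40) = 8.80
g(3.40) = -5.64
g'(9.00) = 20.00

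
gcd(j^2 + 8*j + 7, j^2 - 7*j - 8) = j + 1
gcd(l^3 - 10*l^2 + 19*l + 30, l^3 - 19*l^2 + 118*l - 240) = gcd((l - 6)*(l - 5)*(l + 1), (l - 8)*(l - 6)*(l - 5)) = l^2 - 11*l + 30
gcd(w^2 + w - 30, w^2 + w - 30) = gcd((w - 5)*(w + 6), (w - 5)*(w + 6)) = w^2 + w - 30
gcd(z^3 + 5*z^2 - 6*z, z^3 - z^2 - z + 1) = z - 1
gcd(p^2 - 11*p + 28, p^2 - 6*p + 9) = 1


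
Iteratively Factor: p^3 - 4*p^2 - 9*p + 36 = (p - 3)*(p^2 - p - 12) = (p - 3)*(p + 3)*(p - 4)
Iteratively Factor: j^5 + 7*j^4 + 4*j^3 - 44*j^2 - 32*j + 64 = (j + 4)*(j^4 + 3*j^3 - 8*j^2 - 12*j + 16) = (j - 1)*(j + 4)*(j^3 + 4*j^2 - 4*j - 16) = (j - 2)*(j - 1)*(j + 4)*(j^2 + 6*j + 8) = (j - 2)*(j - 1)*(j + 2)*(j + 4)*(j + 4)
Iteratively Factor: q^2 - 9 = (q - 3)*(q + 3)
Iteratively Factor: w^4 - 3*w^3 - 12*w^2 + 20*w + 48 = (w - 3)*(w^3 - 12*w - 16) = (w - 4)*(w - 3)*(w^2 + 4*w + 4) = (w - 4)*(w - 3)*(w + 2)*(w + 2)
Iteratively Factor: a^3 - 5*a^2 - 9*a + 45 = (a - 3)*(a^2 - 2*a - 15) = (a - 5)*(a - 3)*(a + 3)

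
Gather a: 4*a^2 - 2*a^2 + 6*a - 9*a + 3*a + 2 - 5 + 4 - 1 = 2*a^2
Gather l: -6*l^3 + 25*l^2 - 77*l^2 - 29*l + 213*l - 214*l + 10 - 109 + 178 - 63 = -6*l^3 - 52*l^2 - 30*l + 16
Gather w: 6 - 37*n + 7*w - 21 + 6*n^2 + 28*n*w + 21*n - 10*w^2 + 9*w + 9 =6*n^2 - 16*n - 10*w^2 + w*(28*n + 16) - 6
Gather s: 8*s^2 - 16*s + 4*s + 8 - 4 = 8*s^2 - 12*s + 4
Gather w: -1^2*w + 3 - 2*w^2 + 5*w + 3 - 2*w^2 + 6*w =-4*w^2 + 10*w + 6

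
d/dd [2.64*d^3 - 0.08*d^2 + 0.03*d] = 7.92*d^2 - 0.16*d + 0.03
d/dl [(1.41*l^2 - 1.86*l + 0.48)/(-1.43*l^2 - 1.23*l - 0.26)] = (-4.3941*l^2 + 0.6396*l + 1.074)/(2.0449*l^4 + 3.5178*l^3 + 2.2565*l^2 + 0.6396*l + 0.0676)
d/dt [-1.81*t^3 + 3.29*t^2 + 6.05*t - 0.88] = -5.43*t^2 + 6.58*t + 6.05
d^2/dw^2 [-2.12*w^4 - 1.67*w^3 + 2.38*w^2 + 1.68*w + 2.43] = -25.44*w^2 - 10.02*w + 4.76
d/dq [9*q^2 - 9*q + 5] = 18*q - 9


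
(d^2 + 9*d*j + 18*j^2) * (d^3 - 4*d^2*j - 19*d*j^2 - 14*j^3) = d^5 + 5*d^4*j - 37*d^3*j^2 - 257*d^2*j^3 - 468*d*j^4 - 252*j^5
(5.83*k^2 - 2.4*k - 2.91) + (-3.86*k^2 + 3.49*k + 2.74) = 1.97*k^2 + 1.09*k - 0.17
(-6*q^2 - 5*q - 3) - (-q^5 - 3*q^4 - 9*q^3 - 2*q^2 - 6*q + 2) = q^5 + 3*q^4 + 9*q^3 - 4*q^2 + q - 5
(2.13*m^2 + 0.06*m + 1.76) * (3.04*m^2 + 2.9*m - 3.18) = 6.4752*m^4 + 6.3594*m^3 - 1.249*m^2 + 4.9132*m - 5.5968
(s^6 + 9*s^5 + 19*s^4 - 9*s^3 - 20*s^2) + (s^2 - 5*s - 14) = s^6 + 9*s^5 + 19*s^4 - 9*s^3 - 19*s^2 - 5*s - 14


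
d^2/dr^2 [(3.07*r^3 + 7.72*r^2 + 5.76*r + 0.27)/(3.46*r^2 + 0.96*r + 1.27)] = (1.13686837721616e-13*r^4 + 65.3055640000002*r^3 - 161.687688*r^2 - 116.772942*r + 8.982788)/(41.421736*r^6 + 34.478208*r^5 + 55.178004*r^4 + 26.195328*r^3 + 20.253198*r^2 + 4.645152*r + 2.048383)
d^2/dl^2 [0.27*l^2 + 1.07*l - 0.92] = 0.540000000000000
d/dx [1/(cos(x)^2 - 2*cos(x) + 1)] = 2*sin(x)/(cos(x) - 1)^3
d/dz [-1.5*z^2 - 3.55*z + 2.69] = -3.0*z - 3.55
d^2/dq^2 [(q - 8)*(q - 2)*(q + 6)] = 6*q - 8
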